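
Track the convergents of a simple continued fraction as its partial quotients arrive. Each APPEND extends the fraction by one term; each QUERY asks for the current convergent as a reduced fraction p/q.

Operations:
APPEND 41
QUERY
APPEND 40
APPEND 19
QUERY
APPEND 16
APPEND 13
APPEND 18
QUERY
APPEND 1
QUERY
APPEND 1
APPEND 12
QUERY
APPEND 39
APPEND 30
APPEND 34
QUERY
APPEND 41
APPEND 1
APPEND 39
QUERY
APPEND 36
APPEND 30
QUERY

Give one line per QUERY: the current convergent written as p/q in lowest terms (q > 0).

APPEND 41: p_0 = 41·1 + 0 = 41, q_0 = 41·0 + 1 = 1 → 41/1
APPEND 40: p_1 = 40·41 + 1 = 1641, q_1 = 40·1 + 0 = 40 → 1641/40
APPEND 19: p_2 = 19·1641 + 41 = 31220, q_2 = 19·40 + 1 = 761 → 31220/761
APPEND 16: p_3 = 16·31220 + 1641 = 501161, q_3 = 16·761 + 40 = 12216 → 501161/12216
APPEND 13: p_4 = 13·501161 + 31220 = 6546313, q_4 = 13·12216 + 761 = 159569 → 6546313/159569
APPEND 18: p_5 = 18·6546313 + 501161 = 118334795, q_5 = 18·159569 + 12216 = 2884458 → 118334795/2884458
APPEND 1: p_6 = 1·118334795 + 6546313 = 124881108, q_6 = 1·2884458 + 159569 = 3044027 → 124881108/3044027
APPEND 1: p_7 = 1·124881108 + 118334795 = 243215903, q_7 = 1·3044027 + 2884458 = 5928485 → 243215903/5928485
APPEND 12: p_8 = 12·243215903 + 124881108 = 3043471944, q_8 = 12·5928485 + 3044027 = 74185847 → 3043471944/74185847
APPEND 39: p_9 = 39·3043471944 + 243215903 = 118938621719, q_9 = 39·74185847 + 5928485 = 2899176518 → 118938621719/2899176518
APPEND 30: p_10 = 30·118938621719 + 3043471944 = 3571202123514, q_10 = 30·2899176518 + 74185847 = 87049481387 → 3571202123514/87049481387
APPEND 34: p_11 = 34·3571202123514 + 118938621719 = 121539810821195, q_11 = 34·87049481387 + 2899176518 = 2962581543676 → 121539810821195/2962581543676
APPEND 41: p_12 = 41·121539810821195 + 3571202123514 = 4986703445792509, q_12 = 41·2962581543676 + 87049481387 = 121552892772103 → 4986703445792509/121552892772103
APPEND 1: p_13 = 1·4986703445792509 + 121539810821195 = 5108243256613704, q_13 = 1·121552892772103 + 2962581543676 = 124515474315779 → 5108243256613704/124515474315779
APPEND 39: p_14 = 39·5108243256613704 + 4986703445792509 = 204208190453726965, q_14 = 39·124515474315779 + 121552892772103 = 4977656391087484 → 204208190453726965/4977656391087484
APPEND 36: p_15 = 36·204208190453726965 + 5108243256613704 = 7356603099590784444, q_15 = 36·4977656391087484 + 124515474315779 = 179320145553465203 → 7356603099590784444/179320145553465203
APPEND 30: p_16 = 30·7356603099590784444 + 204208190453726965 = 220902301178177260285, q_16 = 30·179320145553465203 + 4977656391087484 = 5384582022995043574 → 220902301178177260285/5384582022995043574

41/1
31220/761
118334795/2884458
124881108/3044027
3043471944/74185847
121539810821195/2962581543676
204208190453726965/4977656391087484
220902301178177260285/5384582022995043574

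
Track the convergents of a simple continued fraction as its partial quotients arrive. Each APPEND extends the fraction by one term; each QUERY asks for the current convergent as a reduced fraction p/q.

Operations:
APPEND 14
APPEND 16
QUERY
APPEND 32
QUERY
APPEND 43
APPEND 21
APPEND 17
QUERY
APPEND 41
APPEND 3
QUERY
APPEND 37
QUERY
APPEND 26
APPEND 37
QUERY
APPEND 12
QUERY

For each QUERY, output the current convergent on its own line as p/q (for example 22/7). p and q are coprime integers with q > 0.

225/16
7214/513
111255504/7911571
13815261039/982427068
515732660288/36674640015
497161716515787/35354028135961
5979363462617971/425202860698990

APPEND 14: p_0 = 14·1 + 0 = 14, q_0 = 14·0 + 1 = 1 → 14/1
APPEND 16: p_1 = 16·14 + 1 = 225, q_1 = 16·1 + 0 = 16 → 225/16
APPEND 32: p_2 = 32·225 + 14 = 7214, q_2 = 32·16 + 1 = 513 → 7214/513
APPEND 43: p_3 = 43·7214 + 225 = 310427, q_3 = 43·513 + 16 = 22075 → 310427/22075
APPEND 21: p_4 = 21·310427 + 7214 = 6526181, q_4 = 21·22075 + 513 = 464088 → 6526181/464088
APPEND 17: p_5 = 17·6526181 + 310427 = 111255504, q_5 = 17·464088 + 22075 = 7911571 → 111255504/7911571
APPEND 41: p_6 = 41·111255504 + 6526181 = 4568001845, q_6 = 41·7911571 + 464088 = 324838499 → 4568001845/324838499
APPEND 3: p_7 = 3·4568001845 + 111255504 = 13815261039, q_7 = 3·324838499 + 7911571 = 982427068 → 13815261039/982427068
APPEND 37: p_8 = 37·13815261039 + 4568001845 = 515732660288, q_8 = 37·982427068 + 324838499 = 36674640015 → 515732660288/36674640015
APPEND 26: p_9 = 26·515732660288 + 13815261039 = 13422864428527, q_9 = 26·36674640015 + 982427068 = 954523067458 → 13422864428527/954523067458
APPEND 37: p_10 = 37·13422864428527 + 515732660288 = 497161716515787, q_10 = 37·954523067458 + 36674640015 = 35354028135961 → 497161716515787/35354028135961
APPEND 12: p_11 = 12·497161716515787 + 13422864428527 = 5979363462617971, q_11 = 12·35354028135961 + 954523067458 = 425202860698990 → 5979363462617971/425202860698990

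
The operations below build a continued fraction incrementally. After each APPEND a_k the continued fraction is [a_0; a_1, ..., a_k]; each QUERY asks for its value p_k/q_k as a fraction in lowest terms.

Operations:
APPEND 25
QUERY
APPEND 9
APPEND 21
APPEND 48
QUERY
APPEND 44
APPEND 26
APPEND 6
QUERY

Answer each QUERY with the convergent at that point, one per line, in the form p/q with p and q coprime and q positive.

APPEND 25: p_0 = 25·1 + 0 = 25, q_0 = 25·0 + 1 = 1 → 25/1
APPEND 9: p_1 = 9·25 + 1 = 226, q_1 = 9·1 + 0 = 9 → 226/9
APPEND 21: p_2 = 21·226 + 25 = 4771, q_2 = 21·9 + 1 = 190 → 4771/190
APPEND 48: p_3 = 48·4771 + 226 = 229234, q_3 = 48·190 + 9 = 9129 → 229234/9129
APPEND 44: p_4 = 44·229234 + 4771 = 10091067, q_4 = 44·9129 + 190 = 401866 → 10091067/401866
APPEND 26: p_5 = 26·10091067 + 229234 = 262596976, q_5 = 26·401866 + 9129 = 10457645 → 262596976/10457645
APPEND 6: p_6 = 6·262596976 + 10091067 = 1585672923, q_6 = 6·10457645 + 401866 = 63147736 → 1585672923/63147736

25/1
229234/9129
1585672923/63147736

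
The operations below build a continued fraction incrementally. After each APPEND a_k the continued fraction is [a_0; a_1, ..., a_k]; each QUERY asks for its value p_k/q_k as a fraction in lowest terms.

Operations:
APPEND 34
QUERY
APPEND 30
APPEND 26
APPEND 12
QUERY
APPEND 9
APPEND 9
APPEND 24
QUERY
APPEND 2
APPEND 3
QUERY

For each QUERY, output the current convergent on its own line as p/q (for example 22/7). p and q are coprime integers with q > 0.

34/1
319981/9402
638370297/18757231
4548025065/133634596

APPEND 34: p_0 = 34·1 + 0 = 34, q_0 = 34·0 + 1 = 1 → 34/1
APPEND 30: p_1 = 30·34 + 1 = 1021, q_1 = 30·1 + 0 = 30 → 1021/30
APPEND 26: p_2 = 26·1021 + 34 = 26580, q_2 = 26·30 + 1 = 781 → 26580/781
APPEND 12: p_3 = 12·26580 + 1021 = 319981, q_3 = 12·781 + 30 = 9402 → 319981/9402
APPEND 9: p_4 = 9·319981 + 26580 = 2906409, q_4 = 9·9402 + 781 = 85399 → 2906409/85399
APPEND 9: p_5 = 9·2906409 + 319981 = 26477662, q_5 = 9·85399 + 9402 = 777993 → 26477662/777993
APPEND 24: p_6 = 24·26477662 + 2906409 = 638370297, q_6 = 24·777993 + 85399 = 18757231 → 638370297/18757231
APPEND 2: p_7 = 2·638370297 + 26477662 = 1303218256, q_7 = 2·18757231 + 777993 = 38292455 → 1303218256/38292455
APPEND 3: p_8 = 3·1303218256 + 638370297 = 4548025065, q_8 = 3·38292455 + 18757231 = 133634596 → 4548025065/133634596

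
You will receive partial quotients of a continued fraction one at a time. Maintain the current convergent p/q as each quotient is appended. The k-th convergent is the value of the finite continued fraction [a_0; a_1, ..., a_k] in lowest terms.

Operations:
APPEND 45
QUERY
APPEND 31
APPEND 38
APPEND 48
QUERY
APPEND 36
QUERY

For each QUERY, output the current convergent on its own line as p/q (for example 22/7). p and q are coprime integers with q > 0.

APPEND 45: p_0 = 45·1 + 0 = 45, q_0 = 45·0 + 1 = 1 → 45/1
APPEND 31: p_1 = 31·45 + 1 = 1396, q_1 = 31·1 + 0 = 31 → 1396/31
APPEND 38: p_2 = 38·1396 + 45 = 53093, q_2 = 38·31 + 1 = 1179 → 53093/1179
APPEND 48: p_3 = 48·53093 + 1396 = 2549860, q_3 = 48·1179 + 31 = 56623 → 2549860/56623
APPEND 36: p_4 = 36·2549860 + 53093 = 91848053, q_4 = 36·56623 + 1179 = 2039607 → 91848053/2039607

45/1
2549860/56623
91848053/2039607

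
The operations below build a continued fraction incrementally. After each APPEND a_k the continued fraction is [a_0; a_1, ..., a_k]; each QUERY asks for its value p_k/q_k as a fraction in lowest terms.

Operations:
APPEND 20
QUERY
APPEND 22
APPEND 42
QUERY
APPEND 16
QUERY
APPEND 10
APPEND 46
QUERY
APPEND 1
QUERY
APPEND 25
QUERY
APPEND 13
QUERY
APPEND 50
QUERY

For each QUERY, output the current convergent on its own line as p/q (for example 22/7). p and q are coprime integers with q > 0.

20/1
18542/925
297113/14822
137822025/6875492
140811697/7024637
3658114450/182491417
47696299547/2379413058
2388473091800/119153144317

APPEND 20: p_0 = 20·1 + 0 = 20, q_0 = 20·0 + 1 = 1 → 20/1
APPEND 22: p_1 = 22·20 + 1 = 441, q_1 = 22·1 + 0 = 22 → 441/22
APPEND 42: p_2 = 42·441 + 20 = 18542, q_2 = 42·22 + 1 = 925 → 18542/925
APPEND 16: p_3 = 16·18542 + 441 = 297113, q_3 = 16·925 + 22 = 14822 → 297113/14822
APPEND 10: p_4 = 10·297113 + 18542 = 2989672, q_4 = 10·14822 + 925 = 149145 → 2989672/149145
APPEND 46: p_5 = 46·2989672 + 297113 = 137822025, q_5 = 46·149145 + 14822 = 6875492 → 137822025/6875492
APPEND 1: p_6 = 1·137822025 + 2989672 = 140811697, q_6 = 1·6875492 + 149145 = 7024637 → 140811697/7024637
APPEND 25: p_7 = 25·140811697 + 137822025 = 3658114450, q_7 = 25·7024637 + 6875492 = 182491417 → 3658114450/182491417
APPEND 13: p_8 = 13·3658114450 + 140811697 = 47696299547, q_8 = 13·182491417 + 7024637 = 2379413058 → 47696299547/2379413058
APPEND 50: p_9 = 50·47696299547 + 3658114450 = 2388473091800, q_9 = 50·2379413058 + 182491417 = 119153144317 → 2388473091800/119153144317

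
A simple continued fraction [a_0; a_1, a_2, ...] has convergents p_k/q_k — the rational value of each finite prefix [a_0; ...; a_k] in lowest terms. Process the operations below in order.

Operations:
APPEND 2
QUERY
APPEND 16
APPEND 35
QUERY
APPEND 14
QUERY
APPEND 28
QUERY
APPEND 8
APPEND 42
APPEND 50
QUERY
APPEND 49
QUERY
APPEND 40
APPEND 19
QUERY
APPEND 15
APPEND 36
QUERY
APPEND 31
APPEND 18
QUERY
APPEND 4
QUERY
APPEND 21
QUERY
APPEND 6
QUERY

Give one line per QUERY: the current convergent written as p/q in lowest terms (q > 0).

APPEND 2: p_0 = 2·1 + 0 = 2, q_0 = 2·0 + 1 = 1 → 2/1
APPEND 16: p_1 = 16·2 + 1 = 33, q_1 = 16·1 + 0 = 16 → 33/16
APPEND 35: p_2 = 35·33 + 2 = 1157, q_2 = 35·16 + 1 = 561 → 1157/561
APPEND 14: p_3 = 14·1157 + 33 = 16231, q_3 = 14·561 + 16 = 7870 → 16231/7870
APPEND 28: p_4 = 28·16231 + 1157 = 455625, q_4 = 28·7870 + 561 = 220921 → 455625/220921
APPEND 8: p_5 = 8·455625 + 16231 = 3661231, q_5 = 8·220921 + 7870 = 1775238 → 3661231/1775238
APPEND 42: p_6 = 42·3661231 + 455625 = 154227327, q_6 = 42·1775238 + 220921 = 74780917 → 154227327/74780917
APPEND 50: p_7 = 50·154227327 + 3661231 = 7715027581, q_7 = 50·74780917 + 1775238 = 3740821088 → 7715027581/3740821088
APPEND 49: p_8 = 49·7715027581 + 154227327 = 378190578796, q_8 = 49·3740821088 + 74780917 = 183375014229 → 378190578796/183375014229
APPEND 40: p_9 = 40·378190578796 + 7715027581 = 15135338179421, q_9 = 40·183375014229 + 3740821088 = 7338741390248 → 15135338179421/7338741390248
APPEND 19: p_10 = 19·15135338179421 + 378190578796 = 287949615987795, q_10 = 19·7338741390248 + 183375014229 = 139619461428941 → 287949615987795/139619461428941
APPEND 15: p_11 = 15·287949615987795 + 15135338179421 = 4334379577996346, q_11 = 15·139619461428941 + 7338741390248 = 2101630662824363 → 4334379577996346/2101630662824363
APPEND 36: p_12 = 36·4334379577996346 + 287949615987795 = 156325614423856251, q_12 = 36·2101630662824363 + 139619461428941 = 75798323323106009 → 156325614423856251/75798323323106009
APPEND 31: p_13 = 31·156325614423856251 + 4334379577996346 = 4850428426717540127, q_13 = 31·75798323323106009 + 2101630662824363 = 2351849653679110642 → 4850428426717540127/2351849653679110642
APPEND 18: p_14 = 18·4850428426717540127 + 156325614423856251 = 87464037295339578537, q_14 = 18·2351849653679110642 + 75798323323106009 = 42409092089547097565 → 87464037295339578537/42409092089547097565
APPEND 4: p_15 = 4·87464037295339578537 + 4850428426717540127 = 354706577608075854275, q_15 = 4·42409092089547097565 + 2351849653679110642 = 171988218011867500902 → 354706577608075854275/171988218011867500902
APPEND 21: p_16 = 21·354706577608075854275 + 87464037295339578537 = 7536302167064932518312, q_16 = 21·171988218011867500902 + 42409092089547097565 = 3654161670338764616507 → 7536302167064932518312/3654161670338764616507
APPEND 6: p_17 = 6·7536302167064932518312 + 354706577608075854275 = 45572519579997670964147, q_17 = 6·3654161670338764616507 + 171988218011867500902 = 22096958240044455199944 → 45572519579997670964147/22096958240044455199944

2/1
1157/561
16231/7870
455625/220921
7715027581/3740821088
378190578796/183375014229
287949615987795/139619461428941
156325614423856251/75798323323106009
87464037295339578537/42409092089547097565
354706577608075854275/171988218011867500902
7536302167064932518312/3654161670338764616507
45572519579997670964147/22096958240044455199944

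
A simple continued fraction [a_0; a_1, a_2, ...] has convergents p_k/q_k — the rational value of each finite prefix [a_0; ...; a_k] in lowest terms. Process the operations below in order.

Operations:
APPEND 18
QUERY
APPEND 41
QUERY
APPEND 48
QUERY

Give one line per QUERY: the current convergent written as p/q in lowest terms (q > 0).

APPEND 18: p_0 = 18·1 + 0 = 18, q_0 = 18·0 + 1 = 1 → 18/1
APPEND 41: p_1 = 41·18 + 1 = 739, q_1 = 41·1 + 0 = 41 → 739/41
APPEND 48: p_2 = 48·739 + 18 = 35490, q_2 = 48·41 + 1 = 1969 → 35490/1969

18/1
739/41
35490/1969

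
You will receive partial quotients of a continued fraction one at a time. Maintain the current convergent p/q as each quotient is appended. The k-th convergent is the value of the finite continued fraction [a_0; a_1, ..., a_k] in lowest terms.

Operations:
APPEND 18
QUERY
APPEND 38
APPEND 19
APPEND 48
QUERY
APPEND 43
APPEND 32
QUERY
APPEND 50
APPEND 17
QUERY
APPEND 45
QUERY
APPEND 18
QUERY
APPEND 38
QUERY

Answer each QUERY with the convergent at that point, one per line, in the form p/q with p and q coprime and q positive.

APPEND 18: p_0 = 18·1 + 0 = 18, q_0 = 18·0 + 1 = 1 → 18/1
APPEND 38: p_1 = 38·18 + 1 = 685, q_1 = 38·1 + 0 = 38 → 685/38
APPEND 19: p_2 = 19·685 + 18 = 13033, q_2 = 19·38 + 1 = 723 → 13033/723
APPEND 48: p_3 = 48·13033 + 685 = 626269, q_3 = 48·723 + 38 = 34742 → 626269/34742
APPEND 43: p_4 = 43·626269 + 13033 = 26942600, q_4 = 43·34742 + 723 = 1494629 → 26942600/1494629
APPEND 32: p_5 = 32·26942600 + 626269 = 862789469, q_5 = 32·1494629 + 34742 = 47862870 → 862789469/47862870
APPEND 50: p_6 = 50·862789469 + 26942600 = 43166416050, q_6 = 50·47862870 + 1494629 = 2394638129 → 43166416050/2394638129
APPEND 17: p_7 = 17·43166416050 + 862789469 = 734691862319, q_7 = 17·2394638129 + 47862870 = 40756711063 → 734691862319/40756711063
APPEND 45: p_8 = 45·734691862319 + 43166416050 = 33104300220405, q_8 = 45·40756711063 + 2394638129 = 1836446635964 → 33104300220405/1836446635964
APPEND 18: p_9 = 18·33104300220405 + 734691862319 = 596612095829609, q_9 = 18·1836446635964 + 40756711063 = 33096796158415 → 596612095829609/33096796158415
APPEND 38: p_10 = 38·596612095829609 + 33104300220405 = 22704363941745547, q_10 = 38·33096796158415 + 1836446635964 = 1259514700655734 → 22704363941745547/1259514700655734

18/1
626269/34742
862789469/47862870
734691862319/40756711063
33104300220405/1836446635964
596612095829609/33096796158415
22704363941745547/1259514700655734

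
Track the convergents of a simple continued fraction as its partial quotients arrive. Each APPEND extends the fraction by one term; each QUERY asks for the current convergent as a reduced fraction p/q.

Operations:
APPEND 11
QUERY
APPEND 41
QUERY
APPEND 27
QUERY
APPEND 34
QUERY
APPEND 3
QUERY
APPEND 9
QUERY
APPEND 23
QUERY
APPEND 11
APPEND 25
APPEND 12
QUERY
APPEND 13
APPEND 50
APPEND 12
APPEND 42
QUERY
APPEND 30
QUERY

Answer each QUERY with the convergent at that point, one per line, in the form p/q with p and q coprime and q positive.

APPEND 11: p_0 = 11·1 + 0 = 11, q_0 = 11·0 + 1 = 1 → 11/1
APPEND 41: p_1 = 41·11 + 1 = 452, q_1 = 41·1 + 0 = 41 → 452/41
APPEND 27: p_2 = 27·452 + 11 = 12215, q_2 = 27·41 + 1 = 1108 → 12215/1108
APPEND 34: p_3 = 34·12215 + 452 = 415762, q_3 = 34·1108 + 41 = 37713 → 415762/37713
APPEND 3: p_4 = 3·415762 + 12215 = 1259501, q_4 = 3·37713 + 1108 = 114247 → 1259501/114247
APPEND 9: p_5 = 9·1259501 + 415762 = 11751271, q_5 = 9·114247 + 37713 = 1065936 → 11751271/1065936
APPEND 23: p_6 = 23·11751271 + 1259501 = 271538734, q_6 = 23·1065936 + 114247 = 24630775 → 271538734/24630775
APPEND 11: p_7 = 11·271538734 + 11751271 = 2998677345, q_7 = 11·24630775 + 1065936 = 272004461 → 2998677345/272004461
APPEND 25: p_8 = 25·2998677345 + 271538734 = 75238472359, q_8 = 25·272004461 + 24630775 = 6824742300 → 75238472359/6824742300
APPEND 12: p_9 = 12·75238472359 + 2998677345 = 905860345653, q_9 = 12·6824742300 + 272004461 = 82168912061 → 905860345653/82168912061
APPEND 13: p_10 = 13·905860345653 + 75238472359 = 11851422965848, q_10 = 13·82168912061 + 6824742300 = 1075020599093 → 11851422965848/1075020599093
APPEND 50: p_11 = 50·11851422965848 + 905860345653 = 593477008638053, q_11 = 50·1075020599093 + 82168912061 = 53833198866711 → 593477008638053/53833198866711
APPEND 12: p_12 = 12·593477008638053 + 11851422965848 = 7133575526622484, q_12 = 12·53833198866711 + 1075020599093 = 647073406999625 → 7133575526622484/647073406999625
APPEND 42: p_13 = 42·7133575526622484 + 593477008638053 = 300203649126782381, q_13 = 42·647073406999625 + 53833198866711 = 27230916292850961 → 300203649126782381/27230916292850961
APPEND 30: p_14 = 30·300203649126782381 + 7133575526622484 = 9013243049330093914, q_14 = 30·27230916292850961 + 647073406999625 = 817574562192528455 → 9013243049330093914/817574562192528455

11/1
452/41
12215/1108
415762/37713
1259501/114247
11751271/1065936
271538734/24630775
905860345653/82168912061
300203649126782381/27230916292850961
9013243049330093914/817574562192528455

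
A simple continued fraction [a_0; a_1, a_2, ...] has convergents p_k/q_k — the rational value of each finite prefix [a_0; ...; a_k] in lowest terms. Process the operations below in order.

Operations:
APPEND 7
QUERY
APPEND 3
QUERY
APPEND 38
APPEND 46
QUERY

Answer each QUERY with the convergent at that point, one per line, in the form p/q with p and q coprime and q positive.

7/1
22/3
38800/5293

APPEND 7: p_0 = 7·1 + 0 = 7, q_0 = 7·0 + 1 = 1 → 7/1
APPEND 3: p_1 = 3·7 + 1 = 22, q_1 = 3·1 + 0 = 3 → 22/3
APPEND 38: p_2 = 38·22 + 7 = 843, q_2 = 38·3 + 1 = 115 → 843/115
APPEND 46: p_3 = 46·843 + 22 = 38800, q_3 = 46·115 + 3 = 5293 → 38800/5293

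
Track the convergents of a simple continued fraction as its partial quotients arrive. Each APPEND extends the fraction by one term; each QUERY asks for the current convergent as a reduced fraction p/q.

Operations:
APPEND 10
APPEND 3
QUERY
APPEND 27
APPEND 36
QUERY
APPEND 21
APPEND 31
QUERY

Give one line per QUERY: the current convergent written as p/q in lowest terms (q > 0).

31/3
30523/2955
19927253/1929202

APPEND 10: p_0 = 10·1 + 0 = 10, q_0 = 10·0 + 1 = 1 → 10/1
APPEND 3: p_1 = 3·10 + 1 = 31, q_1 = 3·1 + 0 = 3 → 31/3
APPEND 27: p_2 = 27·31 + 10 = 847, q_2 = 27·3 + 1 = 82 → 847/82
APPEND 36: p_3 = 36·847 + 31 = 30523, q_3 = 36·82 + 3 = 2955 → 30523/2955
APPEND 21: p_4 = 21·30523 + 847 = 641830, q_4 = 21·2955 + 82 = 62137 → 641830/62137
APPEND 31: p_5 = 31·641830 + 30523 = 19927253, q_5 = 31·62137 + 2955 = 1929202 → 19927253/1929202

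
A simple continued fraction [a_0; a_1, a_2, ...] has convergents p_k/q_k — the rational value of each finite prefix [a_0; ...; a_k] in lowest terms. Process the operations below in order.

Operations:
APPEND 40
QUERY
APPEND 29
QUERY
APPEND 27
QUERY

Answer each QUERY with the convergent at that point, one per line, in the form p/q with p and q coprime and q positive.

APPEND 40: p_0 = 40·1 + 0 = 40, q_0 = 40·0 + 1 = 1 → 40/1
APPEND 29: p_1 = 29·40 + 1 = 1161, q_1 = 29·1 + 0 = 29 → 1161/29
APPEND 27: p_2 = 27·1161 + 40 = 31387, q_2 = 27·29 + 1 = 784 → 31387/784

40/1
1161/29
31387/784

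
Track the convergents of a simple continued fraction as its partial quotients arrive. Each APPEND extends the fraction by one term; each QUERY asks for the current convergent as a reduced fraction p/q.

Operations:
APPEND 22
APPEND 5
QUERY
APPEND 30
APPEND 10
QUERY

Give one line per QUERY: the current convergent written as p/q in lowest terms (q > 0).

APPEND 22: p_0 = 22·1 + 0 = 22, q_0 = 22·0 + 1 = 1 → 22/1
APPEND 5: p_1 = 5·22 + 1 = 111, q_1 = 5·1 + 0 = 5 → 111/5
APPEND 30: p_2 = 30·111 + 22 = 3352, q_2 = 30·5 + 1 = 151 → 3352/151
APPEND 10: p_3 = 10·3352 + 111 = 33631, q_3 = 10·151 + 5 = 1515 → 33631/1515

111/5
33631/1515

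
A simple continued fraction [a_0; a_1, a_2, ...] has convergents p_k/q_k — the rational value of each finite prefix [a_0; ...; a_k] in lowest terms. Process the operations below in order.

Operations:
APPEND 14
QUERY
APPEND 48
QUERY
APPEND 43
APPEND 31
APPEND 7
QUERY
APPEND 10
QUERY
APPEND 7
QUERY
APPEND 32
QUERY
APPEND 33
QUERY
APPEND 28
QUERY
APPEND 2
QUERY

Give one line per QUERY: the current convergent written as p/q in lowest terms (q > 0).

14/1
673/48
6316465/450506
64062866/4569123
454756527/32434367
14616271730/1042468867
482791723617/34433906978
13532784533006/965191864251
27548360789629/1964817635480

APPEND 14: p_0 = 14·1 + 0 = 14, q_0 = 14·0 + 1 = 1 → 14/1
APPEND 48: p_1 = 48·14 + 1 = 673, q_1 = 48·1 + 0 = 48 → 673/48
APPEND 43: p_2 = 43·673 + 14 = 28953, q_2 = 43·48 + 1 = 2065 → 28953/2065
APPEND 31: p_3 = 31·28953 + 673 = 898216, q_3 = 31·2065 + 48 = 64063 → 898216/64063
APPEND 7: p_4 = 7·898216 + 28953 = 6316465, q_4 = 7·64063 + 2065 = 450506 → 6316465/450506
APPEND 10: p_5 = 10·6316465 + 898216 = 64062866, q_5 = 10·450506 + 64063 = 4569123 → 64062866/4569123
APPEND 7: p_6 = 7·64062866 + 6316465 = 454756527, q_6 = 7·4569123 + 450506 = 32434367 → 454756527/32434367
APPEND 32: p_7 = 32·454756527 + 64062866 = 14616271730, q_7 = 32·32434367 + 4569123 = 1042468867 → 14616271730/1042468867
APPEND 33: p_8 = 33·14616271730 + 454756527 = 482791723617, q_8 = 33·1042468867 + 32434367 = 34433906978 → 482791723617/34433906978
APPEND 28: p_9 = 28·482791723617 + 14616271730 = 13532784533006, q_9 = 28·34433906978 + 1042468867 = 965191864251 → 13532784533006/965191864251
APPEND 2: p_10 = 2·13532784533006 + 482791723617 = 27548360789629, q_10 = 2·965191864251 + 34433906978 = 1964817635480 → 27548360789629/1964817635480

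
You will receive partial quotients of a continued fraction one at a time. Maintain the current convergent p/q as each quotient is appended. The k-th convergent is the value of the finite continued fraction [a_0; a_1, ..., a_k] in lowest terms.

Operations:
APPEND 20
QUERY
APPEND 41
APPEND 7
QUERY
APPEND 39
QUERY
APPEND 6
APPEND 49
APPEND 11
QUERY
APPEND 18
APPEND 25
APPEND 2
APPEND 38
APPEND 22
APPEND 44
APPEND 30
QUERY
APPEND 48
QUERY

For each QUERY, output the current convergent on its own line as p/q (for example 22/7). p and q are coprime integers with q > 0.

20/1
5767/288
225734/11273
736975414/36804043
763934168680971919/38150344583006325
36694285312167555241/1832487256465360354

APPEND 20: p_0 = 20·1 + 0 = 20, q_0 = 20·0 + 1 = 1 → 20/1
APPEND 41: p_1 = 41·20 + 1 = 821, q_1 = 41·1 + 0 = 41 → 821/41
APPEND 7: p_2 = 7·821 + 20 = 5767, q_2 = 7·41 + 1 = 288 → 5767/288
APPEND 39: p_3 = 39·5767 + 821 = 225734, q_3 = 39·288 + 41 = 11273 → 225734/11273
APPEND 6: p_4 = 6·225734 + 5767 = 1360171, q_4 = 6·11273 + 288 = 67926 → 1360171/67926
APPEND 49: p_5 = 49·1360171 + 225734 = 66874113, q_5 = 49·67926 + 11273 = 3339647 → 66874113/3339647
APPEND 11: p_6 = 11·66874113 + 1360171 = 736975414, q_6 = 11·3339647 + 67926 = 36804043 → 736975414/36804043
APPEND 18: p_7 = 18·736975414 + 66874113 = 13332431565, q_7 = 18·36804043 + 3339647 = 665812421 → 13332431565/665812421
APPEND 25: p_8 = 25·13332431565 + 736975414 = 334047764539, q_8 = 25·665812421 + 36804043 = 16682114568 → 334047764539/16682114568
APPEND 2: p_9 = 2·334047764539 + 13332431565 = 681427960643, q_9 = 2·16682114568 + 665812421 = 34030041557 → 681427960643/34030041557
APPEND 38: p_10 = 38·681427960643 + 334047764539 = 26228310268973, q_10 = 38·34030041557 + 16682114568 = 1309823693734 → 26228310268973/1309823693734
APPEND 22: p_11 = 22·26228310268973 + 681427960643 = 577704253878049, q_11 = 22·1309823693734 + 34030041557 = 28850151303705 → 577704253878049/28850151303705
APPEND 44: p_12 = 44·577704253878049 + 26228310268973 = 25445215480903129, q_12 = 44·28850151303705 + 1309823693734 = 1270716481056754 → 25445215480903129/1270716481056754
APPEND 30: p_13 = 30·25445215480903129 + 577704253878049 = 763934168680971919, q_13 = 30·1270716481056754 + 28850151303705 = 38150344583006325 → 763934168680971919/38150344583006325
APPEND 48: p_14 = 48·763934168680971919 + 25445215480903129 = 36694285312167555241, q_14 = 48·38150344583006325 + 1270716481056754 = 1832487256465360354 → 36694285312167555241/1832487256465360354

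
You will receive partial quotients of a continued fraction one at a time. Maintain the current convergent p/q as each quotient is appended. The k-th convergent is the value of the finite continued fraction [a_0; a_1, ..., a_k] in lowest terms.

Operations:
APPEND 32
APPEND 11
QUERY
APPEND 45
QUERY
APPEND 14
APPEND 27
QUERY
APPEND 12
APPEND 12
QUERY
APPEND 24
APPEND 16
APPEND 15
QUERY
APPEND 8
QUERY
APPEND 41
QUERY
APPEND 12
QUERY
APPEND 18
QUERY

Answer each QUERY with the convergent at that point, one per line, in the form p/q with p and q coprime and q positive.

353/11
15917/496
6042074/188281
878779022/27384205
5113567015617/159347189602
41248029697670/1285356696973
1696282784620087/52858971765495
20396641445138714/635593017882913
368835828797116939/11493533293657929

APPEND 32: p_0 = 32·1 + 0 = 32, q_0 = 32·0 + 1 = 1 → 32/1
APPEND 11: p_1 = 11·32 + 1 = 353, q_1 = 11·1 + 0 = 11 → 353/11
APPEND 45: p_2 = 45·353 + 32 = 15917, q_2 = 45·11 + 1 = 496 → 15917/496
APPEND 14: p_3 = 14·15917 + 353 = 223191, q_3 = 14·496 + 11 = 6955 → 223191/6955
APPEND 27: p_4 = 27·223191 + 15917 = 6042074, q_4 = 27·6955 + 496 = 188281 → 6042074/188281
APPEND 12: p_5 = 12·6042074 + 223191 = 72728079, q_5 = 12·188281 + 6955 = 2266327 → 72728079/2266327
APPEND 12: p_6 = 12·72728079 + 6042074 = 878779022, q_6 = 12·2266327 + 188281 = 27384205 → 878779022/27384205
APPEND 24: p_7 = 24·878779022 + 72728079 = 21163424607, q_7 = 24·27384205 + 2266327 = 659487247 → 21163424607/659487247
APPEND 16: p_8 = 16·21163424607 + 878779022 = 339493572734, q_8 = 16·659487247 + 27384205 = 10579180157 → 339493572734/10579180157
APPEND 15: p_9 = 15·339493572734 + 21163424607 = 5113567015617, q_9 = 15·10579180157 + 659487247 = 159347189602 → 5113567015617/159347189602
APPEND 8: p_10 = 8·5113567015617 + 339493572734 = 41248029697670, q_10 = 8·159347189602 + 10579180157 = 1285356696973 → 41248029697670/1285356696973
APPEND 41: p_11 = 41·41248029697670 + 5113567015617 = 1696282784620087, q_11 = 41·1285356696973 + 159347189602 = 52858971765495 → 1696282784620087/52858971765495
APPEND 12: p_12 = 12·1696282784620087 + 41248029697670 = 20396641445138714, q_12 = 12·52858971765495 + 1285356696973 = 635593017882913 → 20396641445138714/635593017882913
APPEND 18: p_13 = 18·20396641445138714 + 1696282784620087 = 368835828797116939, q_13 = 18·635593017882913 + 52858971765495 = 11493533293657929 → 368835828797116939/11493533293657929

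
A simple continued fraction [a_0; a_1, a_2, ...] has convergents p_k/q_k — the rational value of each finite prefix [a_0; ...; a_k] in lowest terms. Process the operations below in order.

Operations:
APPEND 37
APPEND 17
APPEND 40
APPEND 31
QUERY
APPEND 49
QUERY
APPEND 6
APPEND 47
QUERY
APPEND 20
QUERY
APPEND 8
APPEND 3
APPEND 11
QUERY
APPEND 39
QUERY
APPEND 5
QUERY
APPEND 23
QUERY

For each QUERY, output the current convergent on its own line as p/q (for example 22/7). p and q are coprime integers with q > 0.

APPEND 37: p_0 = 37·1 + 0 = 37, q_0 = 37·0 + 1 = 1 → 37/1
APPEND 17: p_1 = 17·37 + 1 = 630, q_1 = 17·1 + 0 = 17 → 630/17
APPEND 40: p_2 = 40·630 + 37 = 25237, q_2 = 40·17 + 1 = 681 → 25237/681
APPEND 31: p_3 = 31·25237 + 630 = 782977, q_3 = 31·681 + 17 = 21128 → 782977/21128
APPEND 49: p_4 = 49·782977 + 25237 = 38391110, q_4 = 49·21128 + 681 = 1035953 → 38391110/1035953
APPEND 6: p_5 = 6·38391110 + 782977 = 231129637, q_5 = 6·1035953 + 21128 = 6236846 → 231129637/6236846
APPEND 47: p_6 = 47·231129637 + 38391110 = 10901484049, q_6 = 47·6236846 + 1035953 = 294167715 → 10901484049/294167715
APPEND 20: p_7 = 20·10901484049 + 231129637 = 218260810617, q_7 = 20·294167715 + 6236846 = 5889591146 → 218260810617/5889591146
APPEND 8: p_8 = 8·218260810617 + 10901484049 = 1756987968985, q_8 = 8·5889591146 + 294167715 = 47410896883 → 1756987968985/47410896883
APPEND 3: p_9 = 3·1756987968985 + 218260810617 = 5489224717572, q_9 = 3·47410896883 + 5889591146 = 148122281795 → 5489224717572/148122281795
APPEND 11: p_10 = 11·5489224717572 + 1756987968985 = 62138459862277, q_10 = 11·148122281795 + 47410896883 = 1676755996628 → 62138459862277/1676755996628
APPEND 39: p_11 = 39·62138459862277 + 5489224717572 = 2428889159346375, q_11 = 39·1676755996628 + 148122281795 = 65541606150287 → 2428889159346375/65541606150287
APPEND 5: p_12 = 5·2428889159346375 + 62138459862277 = 12206584256594152, q_12 = 5·65541606150287 + 1676755996628 = 329384786748063 → 12206584256594152/329384786748063
APPEND 23: p_13 = 23·12206584256594152 + 2428889159346375 = 283180327061011871, q_13 = 23·329384786748063 + 65541606150287 = 7641391701355736 → 283180327061011871/7641391701355736

782977/21128
38391110/1035953
10901484049/294167715
218260810617/5889591146
62138459862277/1676755996628
2428889159346375/65541606150287
12206584256594152/329384786748063
283180327061011871/7641391701355736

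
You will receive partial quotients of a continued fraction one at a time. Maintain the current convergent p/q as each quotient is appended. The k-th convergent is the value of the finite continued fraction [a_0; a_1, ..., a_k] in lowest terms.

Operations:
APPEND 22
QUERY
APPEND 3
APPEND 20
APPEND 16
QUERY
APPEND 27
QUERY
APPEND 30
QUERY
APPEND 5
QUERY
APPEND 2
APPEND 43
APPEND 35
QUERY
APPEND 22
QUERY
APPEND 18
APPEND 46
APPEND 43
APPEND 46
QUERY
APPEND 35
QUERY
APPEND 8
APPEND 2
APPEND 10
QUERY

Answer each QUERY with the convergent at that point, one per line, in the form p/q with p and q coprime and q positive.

22/1
21859/979
591555/26494
17768509/795799
89434100/4005489
299265077254/13403198277
6592376512175/295253058994
10848109125474070645/485854744139941646
379919528745487079616/17015472770176368803
67853486408331655655193/3038957102718332421500

APPEND 22: p_0 = 22·1 + 0 = 22, q_0 = 22·0 + 1 = 1 → 22/1
APPEND 3: p_1 = 3·22 + 1 = 67, q_1 = 3·1 + 0 = 3 → 67/3
APPEND 20: p_2 = 20·67 + 22 = 1362, q_2 = 20·3 + 1 = 61 → 1362/61
APPEND 16: p_3 = 16·1362 + 67 = 21859, q_3 = 16·61 + 3 = 979 → 21859/979
APPEND 27: p_4 = 27·21859 + 1362 = 591555, q_4 = 27·979 + 61 = 26494 → 591555/26494
APPEND 30: p_5 = 30·591555 + 21859 = 17768509, q_5 = 30·26494 + 979 = 795799 → 17768509/795799
APPEND 5: p_6 = 5·17768509 + 591555 = 89434100, q_6 = 5·795799 + 26494 = 4005489 → 89434100/4005489
APPEND 2: p_7 = 2·89434100 + 17768509 = 196636709, q_7 = 2·4005489 + 795799 = 8806777 → 196636709/8806777
APPEND 43: p_8 = 43·196636709 + 89434100 = 8544812587, q_8 = 43·8806777 + 4005489 = 382696900 → 8544812587/382696900
APPEND 35: p_9 = 35·8544812587 + 196636709 = 299265077254, q_9 = 35·382696900 + 8806777 = 13403198277 → 299265077254/13403198277
APPEND 22: p_10 = 22·299265077254 + 8544812587 = 6592376512175, q_10 = 22·13403198277 + 382696900 = 295253058994 → 6592376512175/295253058994
APPEND 18: p_11 = 18·6592376512175 + 299265077254 = 118962042296404, q_11 = 18·295253058994 + 13403198277 = 5327958260169 → 118962042296404/5327958260169
APPEND 46: p_12 = 46·118962042296404 + 6592376512175 = 5478846322146759, q_12 = 46·5327958260169 + 295253058994 = 245381333026768 → 5478846322146759/245381333026768
APPEND 43: p_13 = 43·5478846322146759 + 118962042296404 = 235709353894607041, q_13 = 43·245381333026768 + 5327958260169 = 10556725278411193 → 235709353894607041/10556725278411193
APPEND 46: p_14 = 46·235709353894607041 + 5478846322146759 = 10848109125474070645, q_14 = 46·10556725278411193 + 245381333026768 = 485854744139941646 → 10848109125474070645/485854744139941646
APPEND 35: p_15 = 35·10848109125474070645 + 235709353894607041 = 379919528745487079616, q_15 = 35·485854744139941646 + 10556725278411193 = 17015472770176368803 → 379919528745487079616/17015472770176368803
APPEND 8: p_16 = 8·379919528745487079616 + 10848109125474070645 = 3050204339089370707573, q_16 = 8·17015472770176368803 + 485854744139941646 = 136609636905550892070 → 3050204339089370707573/136609636905550892070
APPEND 2: p_17 = 2·3050204339089370707573 + 379919528745487079616 = 6480328206924228494762, q_17 = 2·136609636905550892070 + 17015472770176368803 = 290234746581278152943 → 6480328206924228494762/290234746581278152943
APPEND 10: p_18 = 10·6480328206924228494762 + 3050204339089370707573 = 67853486408331655655193, q_18 = 10·290234746581278152943 + 136609636905550892070 = 3038957102718332421500 → 67853486408331655655193/3038957102718332421500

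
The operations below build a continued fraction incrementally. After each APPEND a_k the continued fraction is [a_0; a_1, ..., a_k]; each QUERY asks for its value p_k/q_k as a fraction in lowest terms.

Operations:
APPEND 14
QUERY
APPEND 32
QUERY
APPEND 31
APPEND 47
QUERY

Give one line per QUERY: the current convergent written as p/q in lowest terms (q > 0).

14/1
449/32
655300/46703

APPEND 14: p_0 = 14·1 + 0 = 14, q_0 = 14·0 + 1 = 1 → 14/1
APPEND 32: p_1 = 32·14 + 1 = 449, q_1 = 32·1 + 0 = 32 → 449/32
APPEND 31: p_2 = 31·449 + 14 = 13933, q_2 = 31·32 + 1 = 993 → 13933/993
APPEND 47: p_3 = 47·13933 + 449 = 655300, q_3 = 47·993 + 32 = 46703 → 655300/46703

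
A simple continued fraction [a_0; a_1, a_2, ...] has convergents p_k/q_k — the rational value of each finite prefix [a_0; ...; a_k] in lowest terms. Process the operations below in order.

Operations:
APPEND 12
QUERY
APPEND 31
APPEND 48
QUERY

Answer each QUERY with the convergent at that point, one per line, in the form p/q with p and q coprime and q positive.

12/1
17916/1489

APPEND 12: p_0 = 12·1 + 0 = 12, q_0 = 12·0 + 1 = 1 → 12/1
APPEND 31: p_1 = 31·12 + 1 = 373, q_1 = 31·1 + 0 = 31 → 373/31
APPEND 48: p_2 = 48·373 + 12 = 17916, q_2 = 48·31 + 1 = 1489 → 17916/1489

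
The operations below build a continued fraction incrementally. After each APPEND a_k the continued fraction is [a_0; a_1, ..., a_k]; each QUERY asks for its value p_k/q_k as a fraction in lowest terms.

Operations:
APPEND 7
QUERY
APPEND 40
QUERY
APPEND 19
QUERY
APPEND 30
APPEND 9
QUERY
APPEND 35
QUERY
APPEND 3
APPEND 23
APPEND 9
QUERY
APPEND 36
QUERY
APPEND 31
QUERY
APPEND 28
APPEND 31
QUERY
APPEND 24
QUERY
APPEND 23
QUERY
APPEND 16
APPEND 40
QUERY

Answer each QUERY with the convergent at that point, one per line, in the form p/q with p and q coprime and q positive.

7/1
281/40
5346/761
1451295/206591
50955986/7253555
32557008498/4634471243
1175652604733/167353465191
36477787755221/5192591892164
31735642790033772/4517550311711437
762677980670561449/108566767407520271
17573329198212947099/2501553200684677670
11295011135281321548419/1607838272335179197310

APPEND 7: p_0 = 7·1 + 0 = 7, q_0 = 7·0 + 1 = 1 → 7/1
APPEND 40: p_1 = 40·7 + 1 = 281, q_1 = 40·1 + 0 = 40 → 281/40
APPEND 19: p_2 = 19·281 + 7 = 5346, q_2 = 19·40 + 1 = 761 → 5346/761
APPEND 30: p_3 = 30·5346 + 281 = 160661, q_3 = 30·761 + 40 = 22870 → 160661/22870
APPEND 9: p_4 = 9·160661 + 5346 = 1451295, q_4 = 9·22870 + 761 = 206591 → 1451295/206591
APPEND 35: p_5 = 35·1451295 + 160661 = 50955986, q_5 = 35·206591 + 22870 = 7253555 → 50955986/7253555
APPEND 3: p_6 = 3·50955986 + 1451295 = 154319253, q_6 = 3·7253555 + 206591 = 21967256 → 154319253/21967256
APPEND 23: p_7 = 23·154319253 + 50955986 = 3600298805, q_7 = 23·21967256 + 7253555 = 512500443 → 3600298805/512500443
APPEND 9: p_8 = 9·3600298805 + 154319253 = 32557008498, q_8 = 9·512500443 + 21967256 = 4634471243 → 32557008498/4634471243
APPEND 36: p_9 = 36·32557008498 + 3600298805 = 1175652604733, q_9 = 36·4634471243 + 512500443 = 167353465191 → 1175652604733/167353465191
APPEND 31: p_10 = 31·1175652604733 + 32557008498 = 36477787755221, q_10 = 31·167353465191 + 4634471243 = 5192591892164 → 36477787755221/5192591892164
APPEND 28: p_11 = 28·36477787755221 + 1175652604733 = 1022553709750921, q_11 = 28·5192591892164 + 167353465191 = 145559926445783 → 1022553709750921/145559926445783
APPEND 31: p_12 = 31·1022553709750921 + 36477787755221 = 31735642790033772, q_12 = 31·145559926445783 + 5192591892164 = 4517550311711437 → 31735642790033772/4517550311711437
APPEND 24: p_13 = 24·31735642790033772 + 1022553709750921 = 762677980670561449, q_13 = 24·4517550311711437 + 145559926445783 = 108566767407520271 → 762677980670561449/108566767407520271
APPEND 23: p_14 = 23·762677980670561449 + 31735642790033772 = 17573329198212947099, q_14 = 23·108566767407520271 + 4517550311711437 = 2501553200684677670 → 17573329198212947099/2501553200684677670
APPEND 16: p_15 = 16·17573329198212947099 + 762677980670561449 = 281935945152077715033, q_15 = 16·2501553200684677670 + 108566767407520271 = 40133417978362362991 → 281935945152077715033/40133417978362362991
APPEND 40: p_16 = 40·281935945152077715033 + 17573329198212947099 = 11295011135281321548419, q_16 = 40·40133417978362362991 + 2501553200684677670 = 1607838272335179197310 → 11295011135281321548419/1607838272335179197310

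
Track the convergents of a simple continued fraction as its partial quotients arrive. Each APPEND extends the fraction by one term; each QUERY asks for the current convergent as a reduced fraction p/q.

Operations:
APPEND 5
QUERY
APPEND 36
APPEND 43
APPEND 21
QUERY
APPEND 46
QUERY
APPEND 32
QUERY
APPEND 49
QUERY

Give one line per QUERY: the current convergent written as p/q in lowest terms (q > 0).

5/1
163729/32565
7539322/1499539
241422033/48017813
11837218939/2354372376

APPEND 5: p_0 = 5·1 + 0 = 5, q_0 = 5·0 + 1 = 1 → 5/1
APPEND 36: p_1 = 36·5 + 1 = 181, q_1 = 36·1 + 0 = 36 → 181/36
APPEND 43: p_2 = 43·181 + 5 = 7788, q_2 = 43·36 + 1 = 1549 → 7788/1549
APPEND 21: p_3 = 21·7788 + 181 = 163729, q_3 = 21·1549 + 36 = 32565 → 163729/32565
APPEND 46: p_4 = 46·163729 + 7788 = 7539322, q_4 = 46·32565 + 1549 = 1499539 → 7539322/1499539
APPEND 32: p_5 = 32·7539322 + 163729 = 241422033, q_5 = 32·1499539 + 32565 = 48017813 → 241422033/48017813
APPEND 49: p_6 = 49·241422033 + 7539322 = 11837218939, q_6 = 49·48017813 + 1499539 = 2354372376 → 11837218939/2354372376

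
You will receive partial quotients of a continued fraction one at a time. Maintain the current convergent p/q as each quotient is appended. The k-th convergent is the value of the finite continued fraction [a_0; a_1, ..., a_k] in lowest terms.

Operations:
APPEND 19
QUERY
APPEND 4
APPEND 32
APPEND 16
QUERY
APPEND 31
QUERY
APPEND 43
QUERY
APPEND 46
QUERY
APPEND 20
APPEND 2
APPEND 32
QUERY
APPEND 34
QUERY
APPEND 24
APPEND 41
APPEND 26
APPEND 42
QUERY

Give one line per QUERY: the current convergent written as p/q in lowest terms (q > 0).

APPEND 19: p_0 = 19·1 + 0 = 19, q_0 = 19·0 + 1 = 1 → 19/1
APPEND 4: p_1 = 4·19 + 1 = 77, q_1 = 4·1 + 0 = 4 → 77/4
APPEND 32: p_2 = 32·77 + 19 = 2483, q_2 = 32·4 + 1 = 129 → 2483/129
APPEND 16: p_3 = 16·2483 + 77 = 39805, q_3 = 16·129 + 4 = 2068 → 39805/2068
APPEND 31: p_4 = 31·39805 + 2483 = 1236438, q_4 = 31·2068 + 129 = 64237 → 1236438/64237
APPEND 43: p_5 = 43·1236438 + 39805 = 53206639, q_5 = 43·64237 + 2068 = 2764259 → 53206639/2764259
APPEND 46: p_6 = 46·53206639 + 1236438 = 2448741832, q_6 = 46·2764259 + 64237 = 127220151 → 2448741832/127220151
APPEND 20: p_7 = 20·2448741832 + 53206639 = 49028043279, q_7 = 20·127220151 + 2764259 = 2547167279 → 49028043279/2547167279
APPEND 2: p_8 = 2·49028043279 + 2448741832 = 100504828390, q_8 = 2·2547167279 + 127220151 = 5221554709 → 100504828390/5221554709
APPEND 32: p_9 = 32·100504828390 + 49028043279 = 3265182551759, q_9 = 32·5221554709 + 2547167279 = 169636917967 → 3265182551759/169636917967
APPEND 34: p_10 = 34·3265182551759 + 100504828390 = 111116711588196, q_10 = 34·169636917967 + 5221554709 = 5772876765587 → 111116711588196/5772876765587
APPEND 24: p_11 = 24·111116711588196 + 3265182551759 = 2670066260668463, q_11 = 24·5772876765587 + 169636917967 = 138718679292055 → 2670066260668463/138718679292055
APPEND 41: p_12 = 41·2670066260668463 + 111116711588196 = 109583833398995179, q_12 = 41·138718679292055 + 5772876765587 = 5693238727739842 → 109583833398995179/5693238727739842
APPEND 26: p_13 = 26·109583833398995179 + 2670066260668463 = 2851849734634543117, q_13 = 26·5693238727739842 + 138718679292055 = 148162925600527947 → 2851849734634543117/148162925600527947
APPEND 42: p_14 = 42·2851849734634543117 + 109583833398995179 = 119887272688049806093, q_14 = 42·148162925600527947 + 5693238727739842 = 6228536113949913616 → 119887272688049806093/6228536113949913616

19/1
39805/2068
1236438/64237
53206639/2764259
2448741832/127220151
3265182551759/169636917967
111116711588196/5772876765587
119887272688049806093/6228536113949913616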